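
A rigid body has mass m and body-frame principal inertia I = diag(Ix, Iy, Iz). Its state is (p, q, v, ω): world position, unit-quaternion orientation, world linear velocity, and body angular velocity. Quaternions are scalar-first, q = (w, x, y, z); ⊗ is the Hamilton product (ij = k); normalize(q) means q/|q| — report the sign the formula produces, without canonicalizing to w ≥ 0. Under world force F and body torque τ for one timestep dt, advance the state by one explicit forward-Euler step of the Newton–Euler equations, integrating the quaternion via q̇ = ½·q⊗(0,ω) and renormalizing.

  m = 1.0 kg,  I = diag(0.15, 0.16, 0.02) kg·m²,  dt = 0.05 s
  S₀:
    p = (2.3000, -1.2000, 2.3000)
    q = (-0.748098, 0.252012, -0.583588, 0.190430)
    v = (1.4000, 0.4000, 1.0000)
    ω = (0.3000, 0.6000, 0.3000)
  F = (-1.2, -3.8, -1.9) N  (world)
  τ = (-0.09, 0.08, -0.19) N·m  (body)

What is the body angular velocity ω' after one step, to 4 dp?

ω' = (0.2784, 0.6213, -0.1795)

precession coupling ω×(Iω) = (-0.0252, 0.0117, 0.0018)
α = I⁻¹(τ − ω×Iω) = (-0.4320, 0.4269, -9.5900)
new body rate ω' = (0.2784, 0.6213, -0.1795)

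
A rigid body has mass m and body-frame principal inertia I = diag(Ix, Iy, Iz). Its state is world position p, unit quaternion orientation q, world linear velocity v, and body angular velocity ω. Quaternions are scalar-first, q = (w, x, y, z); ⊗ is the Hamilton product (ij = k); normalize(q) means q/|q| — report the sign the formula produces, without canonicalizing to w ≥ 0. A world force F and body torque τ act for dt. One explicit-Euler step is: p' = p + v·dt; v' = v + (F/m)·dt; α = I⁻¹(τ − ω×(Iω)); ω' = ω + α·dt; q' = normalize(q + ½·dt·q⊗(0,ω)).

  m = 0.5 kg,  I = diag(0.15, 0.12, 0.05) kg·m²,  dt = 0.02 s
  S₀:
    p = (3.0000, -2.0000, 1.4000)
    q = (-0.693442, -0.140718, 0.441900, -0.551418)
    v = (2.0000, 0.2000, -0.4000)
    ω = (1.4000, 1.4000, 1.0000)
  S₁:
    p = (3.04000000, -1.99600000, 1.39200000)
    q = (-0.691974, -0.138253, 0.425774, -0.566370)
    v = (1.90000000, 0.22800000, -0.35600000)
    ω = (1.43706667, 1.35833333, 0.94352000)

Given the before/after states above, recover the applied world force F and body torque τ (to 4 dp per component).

Δv = v₁−v₀ = (-0.10000000, 0.02800000, 0.04400000)
applied force F = (-2.5000, 0.7000, 1.1000)
ω₁ − ω₀ = (0.03706667, -0.04166667, -0.05648000)
gyro term ω₀×Iω₀ = (-0.0980, 0.1400, -0.0588)
τ = I·(Δω/dt) + ω₀×(Iω₀) = (0.1800, -0.1100, -0.2000)

F = (-2.5000, 0.7000, 1.1000)
τ = (0.1800, -0.1100, -0.2000)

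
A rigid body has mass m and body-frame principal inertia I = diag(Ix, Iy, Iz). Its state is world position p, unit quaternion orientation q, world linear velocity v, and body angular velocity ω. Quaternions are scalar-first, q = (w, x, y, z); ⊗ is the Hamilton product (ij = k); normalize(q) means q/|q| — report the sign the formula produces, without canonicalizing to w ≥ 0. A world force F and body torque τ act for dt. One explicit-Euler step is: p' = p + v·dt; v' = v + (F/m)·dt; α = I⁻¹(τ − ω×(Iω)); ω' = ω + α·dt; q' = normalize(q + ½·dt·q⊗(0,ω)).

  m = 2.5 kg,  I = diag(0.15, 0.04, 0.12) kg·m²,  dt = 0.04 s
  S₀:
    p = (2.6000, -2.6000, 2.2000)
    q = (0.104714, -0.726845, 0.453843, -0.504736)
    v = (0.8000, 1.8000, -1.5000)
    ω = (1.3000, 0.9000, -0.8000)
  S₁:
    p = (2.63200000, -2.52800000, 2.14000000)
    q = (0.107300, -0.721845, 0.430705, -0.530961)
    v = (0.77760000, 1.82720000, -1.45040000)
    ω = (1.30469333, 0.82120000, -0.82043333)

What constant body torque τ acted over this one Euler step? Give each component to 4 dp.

τ = (-0.0400, -0.1100, -0.1900)

Δω = ω₁−ω₀ = (0.00469333, -0.07880000, -0.02043333)
τ = I·(Δω/dt) + ω₀×(Iω₀) = (-0.0400, -0.1100, -0.1900)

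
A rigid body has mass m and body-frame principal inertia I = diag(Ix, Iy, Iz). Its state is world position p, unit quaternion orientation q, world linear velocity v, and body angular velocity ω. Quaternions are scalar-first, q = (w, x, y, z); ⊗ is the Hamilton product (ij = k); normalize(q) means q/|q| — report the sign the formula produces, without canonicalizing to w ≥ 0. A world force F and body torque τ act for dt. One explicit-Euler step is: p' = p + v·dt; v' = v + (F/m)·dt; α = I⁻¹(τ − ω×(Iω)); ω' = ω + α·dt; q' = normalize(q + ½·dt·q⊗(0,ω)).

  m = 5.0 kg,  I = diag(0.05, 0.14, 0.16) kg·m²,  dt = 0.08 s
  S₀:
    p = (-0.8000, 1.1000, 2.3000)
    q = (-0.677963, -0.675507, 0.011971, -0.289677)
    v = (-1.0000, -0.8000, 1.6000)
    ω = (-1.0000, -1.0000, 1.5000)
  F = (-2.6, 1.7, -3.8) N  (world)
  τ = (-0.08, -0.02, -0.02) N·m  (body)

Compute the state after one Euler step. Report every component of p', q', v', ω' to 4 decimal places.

angular accel α = (-1.0000, -1.3214, -0.6875)
ω + α·dt = (-1.0800, -1.1057, 1.4450)
Hamilton product q⊗(0,ω) = (-0.2290205, 0.4062425, 1.9809005, -0.3294665)
q + ½dt·q⊗(0,ω), renormalized = (-0.6848, -0.6570, 0.0909, -0.3018)
new position p' = (-0.8800, 1.0360, 2.4280)
v + (F/m)dt = (-1.0416, -0.7728, 1.5392)

p' = (-0.8800, 1.0360, 2.4280)
q' = (-0.6848, -0.6570, 0.0909, -0.3018)
v' = (-1.0416, -0.7728, 1.5392)
ω' = (-1.0800, -1.1057, 1.4450)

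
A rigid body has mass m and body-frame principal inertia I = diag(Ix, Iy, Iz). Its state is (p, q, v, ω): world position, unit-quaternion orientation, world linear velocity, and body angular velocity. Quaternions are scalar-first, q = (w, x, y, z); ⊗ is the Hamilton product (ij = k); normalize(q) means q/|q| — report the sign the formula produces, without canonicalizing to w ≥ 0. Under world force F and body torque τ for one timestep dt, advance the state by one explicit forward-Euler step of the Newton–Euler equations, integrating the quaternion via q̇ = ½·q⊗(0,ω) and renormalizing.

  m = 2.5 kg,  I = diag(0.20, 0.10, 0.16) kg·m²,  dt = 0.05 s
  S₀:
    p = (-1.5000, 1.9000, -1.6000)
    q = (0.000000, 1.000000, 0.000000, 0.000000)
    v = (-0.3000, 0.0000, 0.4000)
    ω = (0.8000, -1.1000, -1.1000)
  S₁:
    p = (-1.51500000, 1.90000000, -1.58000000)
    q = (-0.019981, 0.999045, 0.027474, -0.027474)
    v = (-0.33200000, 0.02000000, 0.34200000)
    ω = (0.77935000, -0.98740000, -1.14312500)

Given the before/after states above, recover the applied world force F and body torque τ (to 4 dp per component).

ω₁ − ω₀ = (-0.02065000, 0.11260000, -0.04312500)
ω₀×(Iω₀) = (0.0726, -0.0352, 0.0880)
τ = I·(Δω/dt) + ω₀×(Iω₀) = (-0.0100, 0.1900, -0.0500)
velocity change Δv = (-0.03200000, 0.02000000, -0.05800000)
F = m·Δv/dt = (-1.6000, 1.0000, -2.9000)

F = (-1.6000, 1.0000, -2.9000)
τ = (-0.0100, 0.1900, -0.0500)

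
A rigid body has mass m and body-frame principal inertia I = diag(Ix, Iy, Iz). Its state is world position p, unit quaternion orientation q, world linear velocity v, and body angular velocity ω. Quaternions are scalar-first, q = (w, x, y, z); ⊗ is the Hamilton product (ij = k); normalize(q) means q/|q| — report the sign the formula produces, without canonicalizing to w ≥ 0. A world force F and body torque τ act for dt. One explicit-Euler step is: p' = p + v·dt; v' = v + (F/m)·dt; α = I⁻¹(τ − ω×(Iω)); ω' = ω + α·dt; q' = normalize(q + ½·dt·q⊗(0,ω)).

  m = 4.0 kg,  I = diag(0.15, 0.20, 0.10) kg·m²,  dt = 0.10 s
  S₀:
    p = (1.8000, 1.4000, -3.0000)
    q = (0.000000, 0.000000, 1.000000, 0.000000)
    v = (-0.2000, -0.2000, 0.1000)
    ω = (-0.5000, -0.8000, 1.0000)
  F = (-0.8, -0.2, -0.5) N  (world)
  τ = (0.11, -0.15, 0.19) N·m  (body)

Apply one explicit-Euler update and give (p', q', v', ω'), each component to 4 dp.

p' = (1.7800, 1.3800, -2.9900)
q' = (0.0399, 0.0499, 0.9976, 0.0249)
v' = (-0.2200, -0.2050, 0.0875)
ω' = (-0.4800, -0.8625, 1.1700)

a = F/m = (-0.2000, -0.0500, -0.1250)
p + v·dt = (1.7800, 1.3800, -2.9900)
new velocity v' = (-0.2200, -0.2050, 0.0875)
angular accel α = (0.2000, -0.6250, 1.7000)
ω' = ω + α·dt = (-0.4800, -0.8625, 1.1700)
q⊗(0,ω) = (0.8000000, 1.0000000, 0.0000000, 0.5000000)
updated quaternion q' = (0.0399, 0.0499, 0.9976, 0.0249)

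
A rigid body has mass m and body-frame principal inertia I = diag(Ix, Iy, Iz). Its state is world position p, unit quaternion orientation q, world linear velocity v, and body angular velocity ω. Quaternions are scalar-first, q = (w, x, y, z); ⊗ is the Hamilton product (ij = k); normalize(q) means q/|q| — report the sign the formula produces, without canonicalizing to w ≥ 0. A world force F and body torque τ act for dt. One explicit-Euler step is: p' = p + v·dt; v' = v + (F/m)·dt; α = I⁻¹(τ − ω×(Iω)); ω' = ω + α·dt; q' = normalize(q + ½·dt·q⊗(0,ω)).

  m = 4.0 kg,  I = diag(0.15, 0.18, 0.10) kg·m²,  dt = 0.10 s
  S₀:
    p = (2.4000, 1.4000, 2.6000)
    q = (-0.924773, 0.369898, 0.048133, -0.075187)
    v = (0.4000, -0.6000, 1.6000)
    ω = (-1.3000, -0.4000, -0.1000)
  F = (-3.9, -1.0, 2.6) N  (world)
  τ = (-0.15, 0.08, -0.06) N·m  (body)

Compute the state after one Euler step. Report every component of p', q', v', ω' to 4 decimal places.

p' = (2.4400, 1.3400, 2.7600)
q' = (-0.8981, 0.4273, 0.0732, -0.0747)
v' = (0.3025, -0.6250, 1.6650)
ω' = (-1.3979, -0.3592, -0.1756)

p + v·dt = (2.4400, 1.3400, 2.7600)
v' = v + a·dt = (0.3025, -0.6250, 1.6650)
α = I⁻¹(τ − ω×Iω) = (-0.9787, 0.4083, -0.7560)
new body rate ω' = (-1.3979, -0.3592, -0.1756)
Hamilton product q⊗(0,ω) = (0.4926019, 1.1673168, 0.5046421, 0.0070910)
updated quaternion q' = (-0.8981, 0.4273, 0.0732, -0.0747)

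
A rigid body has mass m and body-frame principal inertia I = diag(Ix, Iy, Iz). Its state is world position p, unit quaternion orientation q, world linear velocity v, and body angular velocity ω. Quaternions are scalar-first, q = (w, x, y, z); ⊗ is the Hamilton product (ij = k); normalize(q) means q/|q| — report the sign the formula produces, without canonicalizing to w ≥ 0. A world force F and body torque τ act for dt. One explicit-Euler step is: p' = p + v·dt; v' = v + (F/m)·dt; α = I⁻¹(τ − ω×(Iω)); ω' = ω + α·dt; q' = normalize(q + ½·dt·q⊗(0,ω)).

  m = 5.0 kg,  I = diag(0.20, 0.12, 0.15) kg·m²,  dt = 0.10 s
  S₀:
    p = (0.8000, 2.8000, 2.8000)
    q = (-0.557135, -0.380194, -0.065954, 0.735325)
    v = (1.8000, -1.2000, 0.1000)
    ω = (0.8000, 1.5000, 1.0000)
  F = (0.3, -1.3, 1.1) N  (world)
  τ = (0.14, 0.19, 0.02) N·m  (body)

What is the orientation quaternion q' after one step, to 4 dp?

q' = (-0.5710, -0.4587, -0.0590, 0.6783)

q⊗(0,ω) = (-0.3322388, -1.6146495, 0.1327515, -1.0746628)
q' = normalize(q + ½dt·q⊗(0,ω)) = (-0.5710, -0.4587, -0.0590, 0.6783)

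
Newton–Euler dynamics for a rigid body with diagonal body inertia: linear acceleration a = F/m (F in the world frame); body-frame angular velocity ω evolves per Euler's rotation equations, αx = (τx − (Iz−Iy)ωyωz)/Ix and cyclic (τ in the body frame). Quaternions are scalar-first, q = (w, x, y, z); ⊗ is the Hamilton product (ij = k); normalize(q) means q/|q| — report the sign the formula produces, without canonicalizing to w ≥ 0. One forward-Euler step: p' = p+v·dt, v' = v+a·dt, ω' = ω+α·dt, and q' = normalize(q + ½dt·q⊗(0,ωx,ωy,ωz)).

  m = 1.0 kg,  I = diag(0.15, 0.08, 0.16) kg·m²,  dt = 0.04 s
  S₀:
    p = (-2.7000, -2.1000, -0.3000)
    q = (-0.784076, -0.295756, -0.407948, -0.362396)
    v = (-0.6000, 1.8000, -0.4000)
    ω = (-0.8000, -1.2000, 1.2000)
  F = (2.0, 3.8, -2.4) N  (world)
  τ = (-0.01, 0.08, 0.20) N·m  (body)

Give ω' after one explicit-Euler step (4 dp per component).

ω' = (-0.7719, -1.1648, 1.2668)

gyro term ω×Iω = (-0.1152, 0.0096, -0.0672)
angular accel α = (0.7013, 0.8800, 1.6700)
ω + α·dt = (-0.7719, -1.1648, 1.2668)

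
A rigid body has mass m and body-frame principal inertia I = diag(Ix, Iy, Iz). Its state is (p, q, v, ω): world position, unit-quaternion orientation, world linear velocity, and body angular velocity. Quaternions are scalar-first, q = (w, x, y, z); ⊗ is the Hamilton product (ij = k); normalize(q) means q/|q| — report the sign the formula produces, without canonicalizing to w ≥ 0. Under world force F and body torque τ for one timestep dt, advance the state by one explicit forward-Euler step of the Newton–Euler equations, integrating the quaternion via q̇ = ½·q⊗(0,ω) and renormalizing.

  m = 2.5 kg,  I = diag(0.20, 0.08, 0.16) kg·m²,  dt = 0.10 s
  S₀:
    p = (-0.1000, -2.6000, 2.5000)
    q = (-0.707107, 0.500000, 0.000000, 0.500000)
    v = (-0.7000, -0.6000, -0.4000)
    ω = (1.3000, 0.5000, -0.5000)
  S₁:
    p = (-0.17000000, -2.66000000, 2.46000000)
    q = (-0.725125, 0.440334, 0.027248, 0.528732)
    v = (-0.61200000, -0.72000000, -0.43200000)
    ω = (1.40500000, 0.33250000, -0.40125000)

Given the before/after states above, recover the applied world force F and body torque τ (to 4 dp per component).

rate change Δω = (0.10500000, -0.16750000, 0.09875000)
gyro term ω₀×Iω₀ = (-0.0200, -0.0260, -0.0780)
I·α + gyro = (0.1900, -0.1600, 0.0800)
v₁ − v₀ = (0.08800000, -0.12000000, -0.03200000)
applied force F = (2.2000, -3.0000, -0.8000)

F = (2.2000, -3.0000, -0.8000)
τ = (0.1900, -0.1600, 0.0800)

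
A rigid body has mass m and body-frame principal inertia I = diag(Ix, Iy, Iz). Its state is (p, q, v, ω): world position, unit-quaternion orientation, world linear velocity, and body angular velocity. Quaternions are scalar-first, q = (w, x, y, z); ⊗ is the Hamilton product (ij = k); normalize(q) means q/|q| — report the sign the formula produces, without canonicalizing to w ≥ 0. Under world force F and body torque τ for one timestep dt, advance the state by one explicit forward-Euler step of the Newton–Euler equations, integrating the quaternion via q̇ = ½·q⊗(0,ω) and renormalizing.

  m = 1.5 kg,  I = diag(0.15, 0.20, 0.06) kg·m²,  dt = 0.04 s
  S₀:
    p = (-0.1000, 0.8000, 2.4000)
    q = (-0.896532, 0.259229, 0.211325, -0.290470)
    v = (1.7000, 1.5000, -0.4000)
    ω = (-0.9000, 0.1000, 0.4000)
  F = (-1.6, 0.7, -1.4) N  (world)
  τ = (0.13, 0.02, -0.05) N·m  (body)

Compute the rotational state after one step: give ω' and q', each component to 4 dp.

(τ − ω×Iω)/I = (0.9040, 0.2620, -0.7583)
ω' = ω + α·dt = (-0.8638, 0.1105, 0.3697)
Hamilton product q⊗(0,ω) = (0.3283616, 0.9204558, 0.0680782, -0.1424974)
q' = normalize(q + ½dt·q⊗(0,ω)) = (-0.8898, 0.2776, 0.2126, -0.2933)

ω' = (-0.8638, 0.1105, 0.3697)
q' = (-0.8898, 0.2776, 0.2126, -0.2933)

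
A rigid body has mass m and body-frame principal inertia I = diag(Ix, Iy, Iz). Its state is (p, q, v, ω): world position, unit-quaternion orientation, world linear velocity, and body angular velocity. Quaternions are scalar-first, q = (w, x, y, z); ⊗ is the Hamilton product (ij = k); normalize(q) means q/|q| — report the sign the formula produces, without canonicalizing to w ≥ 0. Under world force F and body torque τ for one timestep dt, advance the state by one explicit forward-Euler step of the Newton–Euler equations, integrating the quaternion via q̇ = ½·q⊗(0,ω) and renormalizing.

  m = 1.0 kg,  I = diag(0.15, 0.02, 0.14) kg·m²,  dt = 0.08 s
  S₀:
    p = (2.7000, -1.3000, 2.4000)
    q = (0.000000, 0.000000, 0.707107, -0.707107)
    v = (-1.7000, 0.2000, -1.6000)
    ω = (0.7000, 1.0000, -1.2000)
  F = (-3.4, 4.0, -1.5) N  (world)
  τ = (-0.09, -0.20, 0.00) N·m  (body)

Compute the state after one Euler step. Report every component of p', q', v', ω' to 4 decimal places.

gyro term ω×Iω = (-0.1440, -0.0084, -0.0910)
α = I⁻¹(τ − ω×Iω) = (0.3600, -9.5800, 0.6500)
ω' = ω + α·dt = (0.7288, 0.2336, -1.1480)
Hamilton product q⊗(0,ω) = (-1.5556354, -0.1414214, -0.4949749, -0.4949749)
q + ½dt·q⊗(0,ω), renormalized = (-0.0621, -0.0056, 0.6857, -0.7252)
p + v·dt = (2.5640, -1.2840, 2.2720)
new velocity v' = (-1.9720, 0.5200, -1.7200)

p' = (2.5640, -1.2840, 2.2720)
q' = (-0.0621, -0.0056, 0.6857, -0.7252)
v' = (-1.9720, 0.5200, -1.7200)
ω' = (0.7288, 0.2336, -1.1480)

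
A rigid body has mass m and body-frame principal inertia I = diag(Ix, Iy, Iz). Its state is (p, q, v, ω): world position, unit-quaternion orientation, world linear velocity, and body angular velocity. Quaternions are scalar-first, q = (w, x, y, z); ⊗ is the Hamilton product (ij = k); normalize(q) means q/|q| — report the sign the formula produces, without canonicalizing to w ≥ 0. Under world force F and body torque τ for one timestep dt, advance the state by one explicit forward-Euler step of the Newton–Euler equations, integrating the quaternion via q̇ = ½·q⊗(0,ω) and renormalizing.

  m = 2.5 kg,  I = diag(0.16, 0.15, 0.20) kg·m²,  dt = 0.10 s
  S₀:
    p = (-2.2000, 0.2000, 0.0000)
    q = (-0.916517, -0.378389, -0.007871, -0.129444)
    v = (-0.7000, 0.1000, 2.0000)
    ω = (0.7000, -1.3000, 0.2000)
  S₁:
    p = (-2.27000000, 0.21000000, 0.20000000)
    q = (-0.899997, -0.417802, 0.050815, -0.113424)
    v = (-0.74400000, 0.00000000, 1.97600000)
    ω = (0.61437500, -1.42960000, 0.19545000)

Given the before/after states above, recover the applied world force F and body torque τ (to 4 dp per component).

F = (-1.1000, -2.5000, -0.6000)
τ = (-0.1500, -0.2000, 0.0000)

Δv = v₁−v₀ = (-0.04400000, -0.10000000, -0.02400000)
F = m·Δv/dt = (-1.1000, -2.5000, -0.6000)
Δω = ω₁−ω₀ = (-0.08562500, -0.12960000, -0.00455000)
ω₀×(Iω₀) = (-0.0130, -0.0056, 0.0091)
τ = I·(Δω/dt) + ω₀×(Iω₀) = (-0.1500, -0.2000, 0.0000)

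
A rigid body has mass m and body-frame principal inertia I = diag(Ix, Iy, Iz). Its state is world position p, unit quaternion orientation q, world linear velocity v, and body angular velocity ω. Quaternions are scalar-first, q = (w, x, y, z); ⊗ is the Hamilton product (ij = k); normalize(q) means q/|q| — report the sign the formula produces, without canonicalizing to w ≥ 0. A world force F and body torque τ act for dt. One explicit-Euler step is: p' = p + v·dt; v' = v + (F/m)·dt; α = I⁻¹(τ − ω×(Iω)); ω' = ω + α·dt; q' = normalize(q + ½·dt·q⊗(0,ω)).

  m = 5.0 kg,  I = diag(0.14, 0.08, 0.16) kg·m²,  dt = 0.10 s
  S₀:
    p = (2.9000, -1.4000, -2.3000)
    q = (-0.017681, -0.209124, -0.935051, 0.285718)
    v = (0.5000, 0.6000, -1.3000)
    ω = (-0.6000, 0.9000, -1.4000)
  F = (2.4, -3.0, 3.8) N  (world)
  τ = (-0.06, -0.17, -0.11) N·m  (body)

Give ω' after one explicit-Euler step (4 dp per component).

ω' = (-0.5709, 0.7085, -1.4890)

α = I⁻¹(τ − ω×Iω) = (0.2914, -1.9150, -0.8900)
ω + α·dt = (-0.5709, 0.7085, -1.4890)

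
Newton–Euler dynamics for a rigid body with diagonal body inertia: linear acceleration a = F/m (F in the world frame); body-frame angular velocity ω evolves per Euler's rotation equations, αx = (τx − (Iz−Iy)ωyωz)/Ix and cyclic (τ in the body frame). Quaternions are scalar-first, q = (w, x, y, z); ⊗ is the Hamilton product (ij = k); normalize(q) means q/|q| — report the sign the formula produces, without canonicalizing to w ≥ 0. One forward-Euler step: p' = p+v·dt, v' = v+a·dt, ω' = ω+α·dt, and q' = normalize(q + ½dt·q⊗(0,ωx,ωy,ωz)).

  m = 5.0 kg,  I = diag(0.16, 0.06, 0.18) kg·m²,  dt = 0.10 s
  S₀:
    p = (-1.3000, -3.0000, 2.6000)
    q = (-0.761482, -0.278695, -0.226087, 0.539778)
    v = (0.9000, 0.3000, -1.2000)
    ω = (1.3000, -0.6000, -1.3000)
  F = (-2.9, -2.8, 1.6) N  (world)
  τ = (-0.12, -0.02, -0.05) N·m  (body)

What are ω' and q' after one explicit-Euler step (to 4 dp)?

α = I⁻¹(τ − ω×Iω) = (-1.3350, -0.8967, -0.7111)
new body rate ω' = (1.1665, -0.6897, -1.3711)
Hamilton product q⊗(0,ω) = (0.9283627, -0.3721467, 0.7962971, 1.4510567)
q + ½dt·q⊗(0,ω), renormalized = (-0.7117, -0.2959, -0.1854, 0.6095)

ω' = (1.1665, -0.6897, -1.3711)
q' = (-0.7117, -0.2959, -0.1854, 0.6095)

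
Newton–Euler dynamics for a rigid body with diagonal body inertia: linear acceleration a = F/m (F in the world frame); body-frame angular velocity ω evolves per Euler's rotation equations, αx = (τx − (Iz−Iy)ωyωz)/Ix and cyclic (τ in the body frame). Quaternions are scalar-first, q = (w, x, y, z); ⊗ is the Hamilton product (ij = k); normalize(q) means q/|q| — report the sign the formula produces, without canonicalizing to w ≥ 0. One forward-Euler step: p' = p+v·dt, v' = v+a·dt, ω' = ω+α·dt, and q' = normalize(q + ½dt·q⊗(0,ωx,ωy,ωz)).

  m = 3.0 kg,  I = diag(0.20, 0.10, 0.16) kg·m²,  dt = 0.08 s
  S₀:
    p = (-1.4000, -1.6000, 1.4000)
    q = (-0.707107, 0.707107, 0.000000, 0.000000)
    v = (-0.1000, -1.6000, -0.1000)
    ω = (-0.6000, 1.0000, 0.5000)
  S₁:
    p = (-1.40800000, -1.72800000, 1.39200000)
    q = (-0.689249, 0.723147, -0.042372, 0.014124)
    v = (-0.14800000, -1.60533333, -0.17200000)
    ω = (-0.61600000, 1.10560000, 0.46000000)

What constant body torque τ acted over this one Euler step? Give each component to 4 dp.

τ = (-0.0100, 0.1200, -0.0200)

Δω = ω₁−ω₀ = (-0.01600000, 0.10560000, -0.04000000)
I·α + gyro = (-0.0100, 0.1200, -0.0200)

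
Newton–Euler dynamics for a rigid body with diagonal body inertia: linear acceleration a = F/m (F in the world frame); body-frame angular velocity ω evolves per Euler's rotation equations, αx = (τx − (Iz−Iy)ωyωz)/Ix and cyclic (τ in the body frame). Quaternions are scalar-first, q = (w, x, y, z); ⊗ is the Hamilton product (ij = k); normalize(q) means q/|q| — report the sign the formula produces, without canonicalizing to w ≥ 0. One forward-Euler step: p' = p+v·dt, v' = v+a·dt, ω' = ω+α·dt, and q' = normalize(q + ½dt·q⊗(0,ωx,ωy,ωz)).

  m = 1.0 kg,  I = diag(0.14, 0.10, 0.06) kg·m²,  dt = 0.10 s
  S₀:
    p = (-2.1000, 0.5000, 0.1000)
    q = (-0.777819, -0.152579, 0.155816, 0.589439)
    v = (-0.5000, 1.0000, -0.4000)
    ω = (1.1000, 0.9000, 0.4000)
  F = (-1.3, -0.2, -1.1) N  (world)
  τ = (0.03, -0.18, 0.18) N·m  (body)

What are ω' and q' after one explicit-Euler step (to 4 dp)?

angular accel α = (0.3171, -2.1520, 3.6600)
ω' = ω + α·dt = (1.1317, 0.6848, 0.7660)
2q̇ = q⊗(0,ω) = (-0.2081731, -1.3237696, 0.0093774, -0.6198463)
q + ½dt·q⊗(0,ω), renormalized = (-0.7861, -0.2182, 0.1559, 0.5569)

ω' = (1.1317, 0.6848, 0.7660)
q' = (-0.7861, -0.2182, 0.1559, 0.5569)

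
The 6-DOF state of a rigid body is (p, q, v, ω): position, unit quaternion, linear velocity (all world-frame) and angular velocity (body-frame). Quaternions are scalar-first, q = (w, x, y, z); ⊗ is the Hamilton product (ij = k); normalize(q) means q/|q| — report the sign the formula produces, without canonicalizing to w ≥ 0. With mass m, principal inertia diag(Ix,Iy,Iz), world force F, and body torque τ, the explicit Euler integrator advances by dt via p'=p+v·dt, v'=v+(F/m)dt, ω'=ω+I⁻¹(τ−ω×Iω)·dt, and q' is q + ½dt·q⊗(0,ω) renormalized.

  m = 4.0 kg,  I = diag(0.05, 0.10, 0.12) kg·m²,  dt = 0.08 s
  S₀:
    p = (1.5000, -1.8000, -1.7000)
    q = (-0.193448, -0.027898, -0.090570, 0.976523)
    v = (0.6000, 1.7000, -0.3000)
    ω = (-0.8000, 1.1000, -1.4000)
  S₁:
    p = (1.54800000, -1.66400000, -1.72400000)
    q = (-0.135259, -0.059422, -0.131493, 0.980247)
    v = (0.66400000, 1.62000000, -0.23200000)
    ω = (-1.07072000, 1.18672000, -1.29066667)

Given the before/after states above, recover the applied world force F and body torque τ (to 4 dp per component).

rate change Δω = (-0.27072000, 0.08672000, 0.10933333)
gyro term ω₀×Iω₀ = (-0.0308, -0.0784, -0.0440)
applied torque τ = (-0.2000, 0.0300, 0.1200)
velocity change Δv = (0.06400000, -0.08000000, 0.06800000)
F = m·Δv/dt = (3.2000, -4.0000, 3.4000)

F = (3.2000, -4.0000, 3.4000)
τ = (-0.2000, 0.0300, 0.1200)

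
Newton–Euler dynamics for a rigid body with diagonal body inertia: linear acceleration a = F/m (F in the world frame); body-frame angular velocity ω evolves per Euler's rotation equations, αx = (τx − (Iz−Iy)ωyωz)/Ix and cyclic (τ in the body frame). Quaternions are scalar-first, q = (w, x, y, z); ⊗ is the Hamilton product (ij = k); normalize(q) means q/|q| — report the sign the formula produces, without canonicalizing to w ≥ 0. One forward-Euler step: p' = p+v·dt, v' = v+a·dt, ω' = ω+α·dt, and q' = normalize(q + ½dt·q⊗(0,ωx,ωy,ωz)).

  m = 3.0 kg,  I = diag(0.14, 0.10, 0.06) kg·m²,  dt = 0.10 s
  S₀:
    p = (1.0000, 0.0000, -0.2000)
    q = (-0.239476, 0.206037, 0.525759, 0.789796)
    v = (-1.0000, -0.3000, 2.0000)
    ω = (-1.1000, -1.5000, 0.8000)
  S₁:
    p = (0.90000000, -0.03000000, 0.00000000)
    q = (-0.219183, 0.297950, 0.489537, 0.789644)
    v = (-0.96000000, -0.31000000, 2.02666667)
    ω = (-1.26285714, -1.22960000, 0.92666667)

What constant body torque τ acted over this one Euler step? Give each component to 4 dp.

τ = (-0.1800, 0.2000, 0.0100)

Δω = ω₁−ω₀ = (-0.16285714, 0.27040000, 0.12666667)
I·α + gyro = (-0.1800, 0.2000, 0.0100)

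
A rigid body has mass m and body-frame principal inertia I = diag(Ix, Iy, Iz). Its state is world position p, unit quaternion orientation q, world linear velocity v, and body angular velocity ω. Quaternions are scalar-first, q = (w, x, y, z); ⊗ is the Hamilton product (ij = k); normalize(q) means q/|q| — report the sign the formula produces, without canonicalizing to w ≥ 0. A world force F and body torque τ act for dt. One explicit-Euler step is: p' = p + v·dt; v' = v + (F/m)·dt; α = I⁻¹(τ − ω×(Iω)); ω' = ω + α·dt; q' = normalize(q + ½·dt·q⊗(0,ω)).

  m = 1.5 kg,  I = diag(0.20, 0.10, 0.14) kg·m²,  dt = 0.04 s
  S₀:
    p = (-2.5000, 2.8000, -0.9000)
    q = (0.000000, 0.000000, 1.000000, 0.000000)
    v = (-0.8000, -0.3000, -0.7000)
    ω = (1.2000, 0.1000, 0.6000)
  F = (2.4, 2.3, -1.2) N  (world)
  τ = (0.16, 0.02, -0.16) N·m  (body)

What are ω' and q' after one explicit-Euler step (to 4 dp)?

ω' = (1.2315, 0.0907, 0.5577)
q' = (-0.0020, 0.0120, 0.9996, -0.0240)

precession coupling ω×(Iω) = (0.0024, 0.0432, -0.0120)
(τ − ω×Iω)/I = (0.7880, -0.2320, -1.0571)
ω + α·dt = (1.2315, 0.0907, 0.5577)
2q̇ = q⊗(0,ω) = (-0.1000000, 0.6000000, 0.0000000, -1.2000000)
q' = normalize(q + ½dt·q⊗(0,ω)) = (-0.0020, 0.0120, 0.9996, -0.0240)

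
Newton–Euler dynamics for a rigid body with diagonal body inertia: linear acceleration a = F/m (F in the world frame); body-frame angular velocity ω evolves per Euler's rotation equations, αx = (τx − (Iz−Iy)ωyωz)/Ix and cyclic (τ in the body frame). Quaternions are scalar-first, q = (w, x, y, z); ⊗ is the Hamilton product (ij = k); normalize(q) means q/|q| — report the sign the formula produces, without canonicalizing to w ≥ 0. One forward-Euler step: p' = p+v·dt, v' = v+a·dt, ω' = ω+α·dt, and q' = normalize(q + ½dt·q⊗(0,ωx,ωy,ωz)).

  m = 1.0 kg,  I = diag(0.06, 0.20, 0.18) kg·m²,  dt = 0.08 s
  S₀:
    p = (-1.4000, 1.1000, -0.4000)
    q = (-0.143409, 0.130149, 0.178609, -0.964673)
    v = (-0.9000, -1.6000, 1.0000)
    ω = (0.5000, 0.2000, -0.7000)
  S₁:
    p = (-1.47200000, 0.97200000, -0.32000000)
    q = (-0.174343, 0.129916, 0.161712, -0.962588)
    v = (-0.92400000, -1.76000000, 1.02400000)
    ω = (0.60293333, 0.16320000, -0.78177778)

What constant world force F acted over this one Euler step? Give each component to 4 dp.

v₁ − v₀ = (-0.02400000, -0.16000000, 0.02400000)
applied force F = (-0.3000, -2.0000, 0.3000)

F = (-0.3000, -2.0000, 0.3000)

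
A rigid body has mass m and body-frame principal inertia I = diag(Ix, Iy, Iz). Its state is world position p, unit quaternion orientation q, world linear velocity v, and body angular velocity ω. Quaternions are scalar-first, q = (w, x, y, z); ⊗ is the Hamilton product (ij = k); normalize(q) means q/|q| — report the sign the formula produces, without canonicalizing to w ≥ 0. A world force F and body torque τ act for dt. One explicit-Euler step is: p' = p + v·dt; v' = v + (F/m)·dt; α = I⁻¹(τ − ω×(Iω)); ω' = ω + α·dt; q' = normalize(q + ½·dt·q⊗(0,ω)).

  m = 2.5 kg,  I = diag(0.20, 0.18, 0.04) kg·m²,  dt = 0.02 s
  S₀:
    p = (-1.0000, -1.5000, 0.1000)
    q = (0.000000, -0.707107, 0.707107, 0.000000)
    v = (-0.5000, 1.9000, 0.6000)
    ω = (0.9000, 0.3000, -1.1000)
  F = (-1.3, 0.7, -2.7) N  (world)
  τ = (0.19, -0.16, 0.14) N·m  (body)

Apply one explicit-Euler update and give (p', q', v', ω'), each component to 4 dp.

new position p' = (-1.0100, -1.4620, 0.1120)
v + (F/m)dt = (-0.5104, 1.9056, 0.5784)
angular accel α = (0.7190, -0.0089, 3.6350)
new body rate ω' = (0.9144, 0.2998, -1.0273)
Hamilton product q⊗(0,ω) = (0.4242642, -0.7778177, -0.7778177, -0.8485284)
q' = normalize(q + ½dt·q⊗(0,ω)) = (0.0042, -0.7148, 0.6993, -0.0085)

p' = (-1.0100, -1.4620, 0.1120)
q' = (0.0042, -0.7148, 0.6993, -0.0085)
v' = (-0.5104, 1.9056, 0.5784)
ω' = (0.9144, 0.2998, -1.0273)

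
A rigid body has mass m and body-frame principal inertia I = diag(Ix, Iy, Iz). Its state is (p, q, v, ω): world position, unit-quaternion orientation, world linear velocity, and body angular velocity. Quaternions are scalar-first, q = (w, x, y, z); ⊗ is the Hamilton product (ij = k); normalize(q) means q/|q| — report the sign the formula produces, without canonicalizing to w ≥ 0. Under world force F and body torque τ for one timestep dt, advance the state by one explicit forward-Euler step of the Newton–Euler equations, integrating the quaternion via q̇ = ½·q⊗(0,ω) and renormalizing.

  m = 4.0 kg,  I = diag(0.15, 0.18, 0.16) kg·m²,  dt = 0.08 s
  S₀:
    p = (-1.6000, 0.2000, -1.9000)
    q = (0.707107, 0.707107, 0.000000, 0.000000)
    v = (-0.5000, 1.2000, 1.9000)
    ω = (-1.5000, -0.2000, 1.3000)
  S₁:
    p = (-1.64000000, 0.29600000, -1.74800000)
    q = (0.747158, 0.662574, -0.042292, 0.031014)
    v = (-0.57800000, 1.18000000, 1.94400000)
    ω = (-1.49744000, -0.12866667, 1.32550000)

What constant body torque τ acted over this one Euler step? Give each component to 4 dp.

τ = (0.0100, 0.1800, 0.0600)

rate change Δω = (0.00256000, 0.07133333, 0.02550000)
precession coupling = (0.0052, 0.0195, 0.0090)
τ = I·(Δω/dt) + ω₀×(Iω₀) = (0.0100, 0.1800, 0.0600)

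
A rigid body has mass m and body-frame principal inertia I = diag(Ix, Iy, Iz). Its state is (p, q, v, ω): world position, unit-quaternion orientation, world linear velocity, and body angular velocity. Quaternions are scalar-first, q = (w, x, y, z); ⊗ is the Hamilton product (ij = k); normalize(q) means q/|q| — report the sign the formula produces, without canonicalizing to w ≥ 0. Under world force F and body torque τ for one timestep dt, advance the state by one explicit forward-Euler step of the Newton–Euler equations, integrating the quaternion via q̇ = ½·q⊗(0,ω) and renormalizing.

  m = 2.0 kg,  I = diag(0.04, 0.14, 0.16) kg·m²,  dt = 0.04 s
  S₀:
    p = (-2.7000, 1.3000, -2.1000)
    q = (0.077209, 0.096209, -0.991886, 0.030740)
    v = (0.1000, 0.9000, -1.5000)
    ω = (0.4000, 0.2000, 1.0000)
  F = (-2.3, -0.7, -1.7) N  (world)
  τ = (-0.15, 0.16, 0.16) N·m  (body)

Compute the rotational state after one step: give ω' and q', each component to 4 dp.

ω' = (0.2460, 0.2594, 1.0380)
q' = (0.0798, 0.0768, -0.9930, 0.0406)

gyro term ω×Iω = (0.0040, -0.0480, 0.0080)
α = I⁻¹(τ − ω×Iω) = (-3.8500, 1.4857, 0.9500)
new body rate ω' = (0.2460, 0.2594, 1.0380)
q⊗(0,ω) = (0.1291536, -0.9671504, -0.0684712, 0.4932052)
updated quaternion q' = (0.0798, 0.0768, -0.9930, 0.0406)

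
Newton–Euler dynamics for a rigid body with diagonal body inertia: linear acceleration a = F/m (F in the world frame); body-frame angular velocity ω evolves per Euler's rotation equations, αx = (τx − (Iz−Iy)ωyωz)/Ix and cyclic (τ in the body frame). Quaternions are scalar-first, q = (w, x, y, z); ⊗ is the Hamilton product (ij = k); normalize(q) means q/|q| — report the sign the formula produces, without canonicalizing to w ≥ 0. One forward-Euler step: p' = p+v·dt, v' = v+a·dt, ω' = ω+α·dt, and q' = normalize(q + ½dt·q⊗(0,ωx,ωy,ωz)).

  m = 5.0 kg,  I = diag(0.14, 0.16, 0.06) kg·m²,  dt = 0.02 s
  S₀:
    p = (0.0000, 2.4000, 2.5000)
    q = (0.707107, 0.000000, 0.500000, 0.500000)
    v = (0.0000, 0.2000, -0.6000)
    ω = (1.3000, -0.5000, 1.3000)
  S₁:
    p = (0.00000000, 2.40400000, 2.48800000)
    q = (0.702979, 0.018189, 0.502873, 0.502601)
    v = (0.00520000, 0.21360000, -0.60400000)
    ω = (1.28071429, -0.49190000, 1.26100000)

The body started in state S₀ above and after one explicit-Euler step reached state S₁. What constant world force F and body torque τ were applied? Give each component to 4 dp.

rate change Δω = (-0.01928571, 0.00810000, -0.03900000)
ω₀×(Iω₀) = (0.0650, 0.1352, -0.0130)
I·α + gyro = (-0.0700, 0.2000, -0.1300)
velocity change Δv = (0.00520000, 0.01360000, -0.00400000)
m·(v₁−v₀)/dt = (1.3000, 3.4000, -1.0000)

F = (1.3000, 3.4000, -1.0000)
τ = (-0.0700, 0.2000, -0.1300)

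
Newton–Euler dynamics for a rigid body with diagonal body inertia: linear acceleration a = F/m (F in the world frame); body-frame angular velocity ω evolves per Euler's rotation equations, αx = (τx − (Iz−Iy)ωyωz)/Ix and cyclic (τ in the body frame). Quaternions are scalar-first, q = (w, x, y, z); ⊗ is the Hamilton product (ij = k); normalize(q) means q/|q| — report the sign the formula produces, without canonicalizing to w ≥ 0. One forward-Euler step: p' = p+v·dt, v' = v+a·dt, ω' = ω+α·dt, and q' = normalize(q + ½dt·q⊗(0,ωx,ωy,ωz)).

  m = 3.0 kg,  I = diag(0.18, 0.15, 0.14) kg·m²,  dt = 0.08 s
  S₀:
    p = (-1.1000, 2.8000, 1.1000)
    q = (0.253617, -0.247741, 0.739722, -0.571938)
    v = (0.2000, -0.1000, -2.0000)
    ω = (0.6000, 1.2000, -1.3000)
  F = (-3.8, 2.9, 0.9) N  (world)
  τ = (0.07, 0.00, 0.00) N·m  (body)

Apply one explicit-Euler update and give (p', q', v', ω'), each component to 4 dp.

(τ − ω×Iω)/I = (0.3022, 0.2080, 0.1543)
ω + α·dt = (0.6242, 1.2166, -1.2877)
2q̇ = q⊗(0,ω) = (-1.4825412, -0.1231428, -0.3608857, -1.0708245)
q + ½dt·q⊗(0,ω), renormalized = (0.1938, -0.2520, 0.7233, -0.6131)
p + v·dt = (-1.0840, 2.7920, 0.9400)
v + (F/m)dt = (0.0987, -0.0227, -1.9760)

p' = (-1.0840, 2.7920, 0.9400)
q' = (0.1938, -0.2520, 0.7233, -0.6131)
v' = (0.0987, -0.0227, -1.9760)
ω' = (0.6242, 1.2166, -1.2877)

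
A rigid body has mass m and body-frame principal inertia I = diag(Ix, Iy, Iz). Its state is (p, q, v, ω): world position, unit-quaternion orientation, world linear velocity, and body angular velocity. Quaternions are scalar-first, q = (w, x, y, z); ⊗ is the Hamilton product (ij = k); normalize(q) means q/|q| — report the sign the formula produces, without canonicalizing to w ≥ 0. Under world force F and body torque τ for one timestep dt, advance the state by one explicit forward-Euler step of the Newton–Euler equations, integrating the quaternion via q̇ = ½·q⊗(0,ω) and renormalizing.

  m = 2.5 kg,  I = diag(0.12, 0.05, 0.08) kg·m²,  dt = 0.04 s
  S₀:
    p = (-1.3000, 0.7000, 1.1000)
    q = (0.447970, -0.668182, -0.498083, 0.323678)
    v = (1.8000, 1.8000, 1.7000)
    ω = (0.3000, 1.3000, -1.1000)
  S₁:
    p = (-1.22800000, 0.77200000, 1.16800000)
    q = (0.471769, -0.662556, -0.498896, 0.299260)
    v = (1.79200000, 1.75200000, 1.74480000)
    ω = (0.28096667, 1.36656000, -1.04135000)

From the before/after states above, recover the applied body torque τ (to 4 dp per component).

ω₁ − ω₀ = (-0.01903333, 0.06656000, 0.05865000)
I·α + gyro = (-0.1000, 0.0700, 0.0900)

τ = (-0.1000, 0.0700, 0.0900)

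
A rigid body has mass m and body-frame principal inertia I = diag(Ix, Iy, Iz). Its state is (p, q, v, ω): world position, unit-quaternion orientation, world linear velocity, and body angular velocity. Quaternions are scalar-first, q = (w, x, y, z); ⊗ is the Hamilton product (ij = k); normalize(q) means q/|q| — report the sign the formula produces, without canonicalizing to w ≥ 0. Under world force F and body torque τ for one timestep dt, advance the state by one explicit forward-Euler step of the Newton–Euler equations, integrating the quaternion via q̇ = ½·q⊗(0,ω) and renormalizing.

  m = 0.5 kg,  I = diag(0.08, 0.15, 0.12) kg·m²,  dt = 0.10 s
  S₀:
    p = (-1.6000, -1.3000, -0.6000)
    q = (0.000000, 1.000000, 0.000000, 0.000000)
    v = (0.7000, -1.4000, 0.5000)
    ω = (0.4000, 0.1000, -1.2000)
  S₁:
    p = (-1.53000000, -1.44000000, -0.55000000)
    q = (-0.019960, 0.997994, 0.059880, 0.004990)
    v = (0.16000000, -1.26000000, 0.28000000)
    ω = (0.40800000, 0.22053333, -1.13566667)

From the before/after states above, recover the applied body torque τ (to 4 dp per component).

Δω = ω₁−ω₀ = (0.00800000, 0.12053333, 0.06433333)
gyro term ω₀×Iω₀ = (0.0036, 0.0192, 0.0028)
I·α + gyro = (0.0100, 0.2000, 0.0800)

τ = (0.0100, 0.2000, 0.0800)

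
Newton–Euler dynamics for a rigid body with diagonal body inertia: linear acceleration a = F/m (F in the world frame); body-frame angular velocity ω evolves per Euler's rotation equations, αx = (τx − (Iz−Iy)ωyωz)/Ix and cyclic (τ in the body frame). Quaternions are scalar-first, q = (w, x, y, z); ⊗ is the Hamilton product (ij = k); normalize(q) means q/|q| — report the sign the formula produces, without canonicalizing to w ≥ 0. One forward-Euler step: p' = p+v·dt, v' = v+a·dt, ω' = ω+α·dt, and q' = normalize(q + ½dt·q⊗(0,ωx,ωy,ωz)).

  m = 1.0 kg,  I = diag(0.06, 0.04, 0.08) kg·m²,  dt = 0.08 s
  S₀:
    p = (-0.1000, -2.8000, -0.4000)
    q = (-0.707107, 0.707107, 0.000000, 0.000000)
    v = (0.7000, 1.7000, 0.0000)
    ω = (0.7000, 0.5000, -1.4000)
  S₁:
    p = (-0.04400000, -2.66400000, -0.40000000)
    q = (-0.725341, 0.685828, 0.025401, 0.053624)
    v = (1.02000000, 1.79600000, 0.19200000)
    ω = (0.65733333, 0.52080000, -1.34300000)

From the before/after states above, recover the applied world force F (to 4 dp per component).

F = (4.0000, 1.2000, 2.4000)

v₁ − v₀ = (0.32000000, 0.09600000, 0.19200000)
m·(v₁−v₀)/dt = (4.0000, 1.2000, 2.4000)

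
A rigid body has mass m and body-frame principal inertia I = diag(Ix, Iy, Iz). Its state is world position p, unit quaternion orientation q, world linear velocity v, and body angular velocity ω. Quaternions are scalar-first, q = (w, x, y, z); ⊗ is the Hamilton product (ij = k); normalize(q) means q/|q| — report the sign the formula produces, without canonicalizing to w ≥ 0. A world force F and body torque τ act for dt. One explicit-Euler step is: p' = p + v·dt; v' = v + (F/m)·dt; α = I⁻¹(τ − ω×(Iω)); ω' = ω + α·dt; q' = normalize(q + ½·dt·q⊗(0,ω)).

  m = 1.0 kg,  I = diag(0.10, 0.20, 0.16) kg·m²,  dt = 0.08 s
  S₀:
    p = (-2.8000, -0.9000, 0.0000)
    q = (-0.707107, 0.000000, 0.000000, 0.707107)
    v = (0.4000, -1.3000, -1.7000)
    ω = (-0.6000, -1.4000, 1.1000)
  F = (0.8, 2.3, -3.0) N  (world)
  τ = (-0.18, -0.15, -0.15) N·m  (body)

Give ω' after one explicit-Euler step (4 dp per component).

ω×(Iω) gyroscopic = (0.0616, 0.0396, 0.0840)
angular accel α = (-2.4160, -0.9480, -1.4625)
ω + α·dt = (-0.7933, -1.4758, 0.9830)

ω' = (-0.7933, -1.4758, 0.9830)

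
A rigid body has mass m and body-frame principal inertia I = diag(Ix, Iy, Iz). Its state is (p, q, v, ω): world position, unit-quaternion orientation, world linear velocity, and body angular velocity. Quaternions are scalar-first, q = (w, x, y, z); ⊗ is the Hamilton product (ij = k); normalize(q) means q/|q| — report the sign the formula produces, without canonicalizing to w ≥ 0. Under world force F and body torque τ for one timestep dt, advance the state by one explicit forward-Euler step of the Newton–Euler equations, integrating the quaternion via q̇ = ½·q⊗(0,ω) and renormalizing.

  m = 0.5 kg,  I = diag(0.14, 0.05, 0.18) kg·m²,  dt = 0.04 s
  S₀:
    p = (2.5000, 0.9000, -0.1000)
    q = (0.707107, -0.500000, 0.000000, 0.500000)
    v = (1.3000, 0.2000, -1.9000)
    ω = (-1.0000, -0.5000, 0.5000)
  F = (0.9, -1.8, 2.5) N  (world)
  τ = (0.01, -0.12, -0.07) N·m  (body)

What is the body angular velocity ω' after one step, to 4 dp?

ω' = (-0.9879, -0.6120, 0.4944)

angular accel α = (0.3036, -2.8000, -0.1389)
ω' = ω + α·dt = (-0.9879, -0.6120, 0.4944)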